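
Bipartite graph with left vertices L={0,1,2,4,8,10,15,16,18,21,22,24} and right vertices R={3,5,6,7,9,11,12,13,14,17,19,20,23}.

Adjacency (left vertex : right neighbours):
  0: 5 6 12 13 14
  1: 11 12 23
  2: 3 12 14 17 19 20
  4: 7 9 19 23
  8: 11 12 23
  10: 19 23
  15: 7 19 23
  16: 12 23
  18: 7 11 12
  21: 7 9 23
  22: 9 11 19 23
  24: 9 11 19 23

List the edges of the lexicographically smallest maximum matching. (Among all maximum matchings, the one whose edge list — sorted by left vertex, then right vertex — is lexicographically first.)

Lex-smallest maximum matching: {(0,5), (1,11), (2,3), (4,7), (8,12), (10,19), (15,23), (21,9)}

|M| = 8 (so the lex-smallest maximum matching has 8 edges)
process left vertices in ascending order; for each, take the smallest-labelled available neighbour that still permits 8 edges overall, or leave it unmatched if none does
lex-smallest matching: {0-5, 1-11, 2-3, 4-7, 8-12, 10-19, 15-23, 21-9}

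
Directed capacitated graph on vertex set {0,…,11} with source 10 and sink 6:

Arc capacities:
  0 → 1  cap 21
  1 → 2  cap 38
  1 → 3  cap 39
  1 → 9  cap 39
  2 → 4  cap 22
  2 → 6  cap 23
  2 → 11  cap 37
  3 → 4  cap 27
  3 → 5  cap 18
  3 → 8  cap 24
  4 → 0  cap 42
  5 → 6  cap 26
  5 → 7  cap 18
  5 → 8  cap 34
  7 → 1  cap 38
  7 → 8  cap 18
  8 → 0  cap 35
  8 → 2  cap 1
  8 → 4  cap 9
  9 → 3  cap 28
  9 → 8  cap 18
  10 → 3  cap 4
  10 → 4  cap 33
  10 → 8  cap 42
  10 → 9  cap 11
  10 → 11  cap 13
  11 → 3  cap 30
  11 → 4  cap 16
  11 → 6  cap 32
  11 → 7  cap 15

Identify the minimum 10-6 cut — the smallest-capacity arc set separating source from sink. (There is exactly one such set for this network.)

Min-cut arcs: {(0,1), (8,2), (10,3), (10,9), (10,11)} (total capacity 50)

augment #1: 10→11→6 push 13
augment #2: 10→3→5→6 push 4
augment #3: 10→8→2→6 push 1
augment #4: 10→9→3→5→6 push 11
augment #5: 10→4→0→1→2→6 push 21
max flow = 50; residual-reachable set from 10 gives S-side
cut edges (S→T): {(0,1), (8,2), (10,3), (10,9), (10,11)} total cap 50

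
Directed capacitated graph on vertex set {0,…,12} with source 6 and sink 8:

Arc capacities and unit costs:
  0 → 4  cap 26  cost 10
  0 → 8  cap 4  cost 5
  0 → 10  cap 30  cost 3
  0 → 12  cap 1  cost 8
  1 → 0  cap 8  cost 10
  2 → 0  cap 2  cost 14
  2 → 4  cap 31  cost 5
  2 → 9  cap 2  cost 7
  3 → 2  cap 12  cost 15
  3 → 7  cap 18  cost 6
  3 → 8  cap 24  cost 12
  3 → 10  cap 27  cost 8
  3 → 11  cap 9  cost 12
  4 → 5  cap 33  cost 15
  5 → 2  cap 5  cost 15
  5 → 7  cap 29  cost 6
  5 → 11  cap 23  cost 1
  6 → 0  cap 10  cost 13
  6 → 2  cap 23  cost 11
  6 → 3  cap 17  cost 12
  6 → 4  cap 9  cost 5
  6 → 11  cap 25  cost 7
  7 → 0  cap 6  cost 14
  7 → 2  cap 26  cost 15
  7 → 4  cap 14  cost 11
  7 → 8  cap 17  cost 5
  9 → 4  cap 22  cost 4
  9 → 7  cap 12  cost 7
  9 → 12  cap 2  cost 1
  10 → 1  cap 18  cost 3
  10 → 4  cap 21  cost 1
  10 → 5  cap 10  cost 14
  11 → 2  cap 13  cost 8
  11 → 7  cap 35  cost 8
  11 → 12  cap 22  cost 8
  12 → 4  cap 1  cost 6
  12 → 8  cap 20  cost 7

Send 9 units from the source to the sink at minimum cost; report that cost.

Minimum cost for 9 units: 172

shortest-cost path #1: 6→0→8 push 4 @ unit cost 18 (adds 72)
shortest-cost path #2: 6→11→7→8 push 5 @ unit cost 20 (adds 100)
total cost = 172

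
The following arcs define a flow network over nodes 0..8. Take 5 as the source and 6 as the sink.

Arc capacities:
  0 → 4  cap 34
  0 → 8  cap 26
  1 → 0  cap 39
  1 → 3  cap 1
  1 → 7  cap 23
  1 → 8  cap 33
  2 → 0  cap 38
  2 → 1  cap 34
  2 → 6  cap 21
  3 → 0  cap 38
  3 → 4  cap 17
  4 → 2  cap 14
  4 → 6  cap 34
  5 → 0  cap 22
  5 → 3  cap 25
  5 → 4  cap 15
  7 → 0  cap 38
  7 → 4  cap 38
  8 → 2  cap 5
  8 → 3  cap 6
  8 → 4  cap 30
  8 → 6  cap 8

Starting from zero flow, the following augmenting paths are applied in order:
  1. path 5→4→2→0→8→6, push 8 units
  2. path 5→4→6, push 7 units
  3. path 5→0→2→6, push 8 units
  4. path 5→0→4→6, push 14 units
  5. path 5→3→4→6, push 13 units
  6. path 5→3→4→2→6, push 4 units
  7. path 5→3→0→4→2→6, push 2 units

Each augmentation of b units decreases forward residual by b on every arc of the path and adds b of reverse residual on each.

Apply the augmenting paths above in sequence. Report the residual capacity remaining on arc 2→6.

after path 1 (5→4→2→0→8→6, push 8): res(2,6)=21
after path 2 (5→4→6, push 7): res(2,6)=21
after path 3 (5→0→2→6, push 8): res(2,6)=13
after path 4 (5→0→4→6, push 14): res(2,6)=13
after path 5 (5→3→4→6, push 13): res(2,6)=13
after path 6 (5→3→4→2→6, push 4): res(2,6)=9
after path 7 (5→3→0→4→2→6, push 2): res(2,6)=7

Residual capacity of (2,6): 7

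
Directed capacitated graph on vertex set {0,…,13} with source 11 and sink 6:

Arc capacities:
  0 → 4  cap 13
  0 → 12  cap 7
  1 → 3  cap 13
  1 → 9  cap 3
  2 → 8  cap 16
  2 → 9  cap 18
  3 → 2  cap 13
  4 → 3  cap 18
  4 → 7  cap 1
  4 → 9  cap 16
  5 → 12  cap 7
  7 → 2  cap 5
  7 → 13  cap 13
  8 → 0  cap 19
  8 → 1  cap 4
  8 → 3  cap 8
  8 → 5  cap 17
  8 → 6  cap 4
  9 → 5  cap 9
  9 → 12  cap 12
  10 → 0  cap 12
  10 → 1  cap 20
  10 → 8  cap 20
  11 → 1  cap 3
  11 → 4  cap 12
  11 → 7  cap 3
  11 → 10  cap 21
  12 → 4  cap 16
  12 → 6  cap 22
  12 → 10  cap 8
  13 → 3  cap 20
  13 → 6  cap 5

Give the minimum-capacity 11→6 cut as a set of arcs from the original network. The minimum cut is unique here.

Min-cut arcs: {(4,7), (8,6), (11,7), (12,6)} (total capacity 30)

augment #1: 11→7→13→6 push 3
augment #2: 11→10→8→6 push 4
augment #3: 11→1→9→12→6 push 3
augment #4: 11→4→7→13→6 push 1
augment #5: 11→4→9→12→6 push 9
augment #6: 11→10→0→12→6 push 7
augment #7: 11→4→9→5→12→6 push 2
augment #8: 11→10→8→5→12→6 push 1
max flow = 30; residual-reachable set from 11 gives S-side
cut edges (S→T): {(4,7), (8,6), (11,7), (12,6)} total cap 30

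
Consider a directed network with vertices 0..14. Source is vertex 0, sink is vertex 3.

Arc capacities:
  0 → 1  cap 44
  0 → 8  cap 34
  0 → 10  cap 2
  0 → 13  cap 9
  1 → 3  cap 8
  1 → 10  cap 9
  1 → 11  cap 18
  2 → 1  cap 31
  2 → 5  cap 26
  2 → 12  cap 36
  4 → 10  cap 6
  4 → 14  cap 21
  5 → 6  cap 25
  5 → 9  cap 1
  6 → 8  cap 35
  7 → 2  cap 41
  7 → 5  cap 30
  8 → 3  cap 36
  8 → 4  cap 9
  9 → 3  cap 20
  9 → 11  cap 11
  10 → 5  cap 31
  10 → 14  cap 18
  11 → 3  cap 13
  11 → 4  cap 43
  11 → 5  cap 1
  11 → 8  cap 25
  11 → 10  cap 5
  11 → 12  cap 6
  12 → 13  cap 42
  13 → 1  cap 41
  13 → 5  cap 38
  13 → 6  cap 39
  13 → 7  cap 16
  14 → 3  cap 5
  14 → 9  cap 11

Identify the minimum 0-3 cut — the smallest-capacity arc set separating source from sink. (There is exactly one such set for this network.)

Min-cut arcs: {(1,3), (5,9), (8,3), (11,3), (14,3), (14,9)} (total capacity 74)

augment #1: 0→1→3 push 8
augment #2: 0→8→3 push 34
augment #3: 0→1→11→3 push 13
augment #4: 0→10→14→3 push 2
augment #5: 0→1→10→14→3 push 3
augment #6: 0→1→11→8→3 push 2
augment #7: 0→13→5→9→3 push 1
augment #8: 0→1→10→14→9→3 push 6
augment #9: 0→1→11→4→14→9→3 push 3
augment #10: 0→13→6→8→4→14→9→3 push 2
max flow = 74; residual-reachable set from 0 gives S-side
cut edges (S→T): {(1,3), (5,9), (8,3), (11,3), (14,3), (14,9)} total cap 74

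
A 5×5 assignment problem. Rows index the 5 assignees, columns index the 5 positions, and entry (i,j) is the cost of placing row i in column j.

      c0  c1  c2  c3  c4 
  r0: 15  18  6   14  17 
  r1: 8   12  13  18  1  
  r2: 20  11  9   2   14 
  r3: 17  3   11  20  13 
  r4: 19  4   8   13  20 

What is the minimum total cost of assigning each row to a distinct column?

Minimum assignment cost: 29

optimal assignment: row0→col0 (cost 15), row1→col4 (cost 1), row2→col3 (cost 2), row3→col1 (cost 3), row4→col2 (cost 8)
total = 15 + 1 + 2 + 3 + 8 = 29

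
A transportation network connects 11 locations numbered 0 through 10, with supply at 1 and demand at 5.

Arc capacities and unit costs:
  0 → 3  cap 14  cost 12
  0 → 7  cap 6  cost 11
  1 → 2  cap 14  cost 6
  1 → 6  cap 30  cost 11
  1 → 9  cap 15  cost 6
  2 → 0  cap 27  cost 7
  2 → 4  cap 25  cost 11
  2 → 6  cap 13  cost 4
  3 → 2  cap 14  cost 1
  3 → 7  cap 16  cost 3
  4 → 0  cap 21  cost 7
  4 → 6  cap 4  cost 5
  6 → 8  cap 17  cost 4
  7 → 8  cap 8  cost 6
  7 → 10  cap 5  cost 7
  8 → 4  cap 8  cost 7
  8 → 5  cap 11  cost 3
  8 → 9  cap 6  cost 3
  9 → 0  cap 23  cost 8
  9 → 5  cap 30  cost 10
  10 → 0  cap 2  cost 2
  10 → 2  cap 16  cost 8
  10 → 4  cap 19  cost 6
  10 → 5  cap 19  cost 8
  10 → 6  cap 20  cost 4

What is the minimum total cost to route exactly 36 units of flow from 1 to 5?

Minimum cost for 36 units: 752

shortest-cost path #1: 1→9→5 push 15 @ unit cost 16 (adds 240)
shortest-cost path #2: 1→2→6→8→5 push 11 @ unit cost 17 (adds 187)
shortest-cost path #3: 1→2→6→8→9→5 push 2 @ unit cost 27 (adds 54)
shortest-cost path #4: 1→6→8→9→5 push 4 @ unit cost 28 (adds 112)
shortest-cost path #5: 1→2→0→7→10→5 push 1 @ unit cost 39 (adds 39)
shortest-cost path #6: 1→6→2→0→7→10→5 push 3 @ unit cost 40 (adds 120)
total cost = 752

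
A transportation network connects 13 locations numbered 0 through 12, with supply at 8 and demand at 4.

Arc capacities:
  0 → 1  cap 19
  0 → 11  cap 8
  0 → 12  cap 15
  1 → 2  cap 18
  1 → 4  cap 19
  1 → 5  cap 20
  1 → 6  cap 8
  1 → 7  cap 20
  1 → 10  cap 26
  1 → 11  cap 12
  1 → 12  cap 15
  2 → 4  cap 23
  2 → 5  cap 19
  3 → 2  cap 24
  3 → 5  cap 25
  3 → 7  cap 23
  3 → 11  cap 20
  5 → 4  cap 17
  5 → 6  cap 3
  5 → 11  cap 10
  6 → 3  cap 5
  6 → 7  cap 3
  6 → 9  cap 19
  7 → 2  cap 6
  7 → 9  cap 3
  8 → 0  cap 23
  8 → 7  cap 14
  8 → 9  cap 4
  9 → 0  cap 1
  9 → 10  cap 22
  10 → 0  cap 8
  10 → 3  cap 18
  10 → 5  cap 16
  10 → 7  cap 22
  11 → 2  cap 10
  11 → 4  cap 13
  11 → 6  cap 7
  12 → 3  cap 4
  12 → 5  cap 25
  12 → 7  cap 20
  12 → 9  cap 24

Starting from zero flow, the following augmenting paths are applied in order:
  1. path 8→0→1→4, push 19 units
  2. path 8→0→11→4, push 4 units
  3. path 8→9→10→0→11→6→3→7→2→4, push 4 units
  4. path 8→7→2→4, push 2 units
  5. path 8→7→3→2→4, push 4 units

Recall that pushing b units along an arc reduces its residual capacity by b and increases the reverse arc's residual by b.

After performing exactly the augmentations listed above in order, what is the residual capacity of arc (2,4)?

Residual capacity of (2,4): 13

after path 1 (8→0→1→4, push 19): res(2,4)=23
after path 2 (8→0→11→4, push 4): res(2,4)=23
after path 3 (8→9→10→0→11→6→3→7→2→4, push 4): res(2,4)=19
after path 4 (8→7→2→4, push 2): res(2,4)=17
after path 5 (8→7→3→2→4, push 4): res(2,4)=13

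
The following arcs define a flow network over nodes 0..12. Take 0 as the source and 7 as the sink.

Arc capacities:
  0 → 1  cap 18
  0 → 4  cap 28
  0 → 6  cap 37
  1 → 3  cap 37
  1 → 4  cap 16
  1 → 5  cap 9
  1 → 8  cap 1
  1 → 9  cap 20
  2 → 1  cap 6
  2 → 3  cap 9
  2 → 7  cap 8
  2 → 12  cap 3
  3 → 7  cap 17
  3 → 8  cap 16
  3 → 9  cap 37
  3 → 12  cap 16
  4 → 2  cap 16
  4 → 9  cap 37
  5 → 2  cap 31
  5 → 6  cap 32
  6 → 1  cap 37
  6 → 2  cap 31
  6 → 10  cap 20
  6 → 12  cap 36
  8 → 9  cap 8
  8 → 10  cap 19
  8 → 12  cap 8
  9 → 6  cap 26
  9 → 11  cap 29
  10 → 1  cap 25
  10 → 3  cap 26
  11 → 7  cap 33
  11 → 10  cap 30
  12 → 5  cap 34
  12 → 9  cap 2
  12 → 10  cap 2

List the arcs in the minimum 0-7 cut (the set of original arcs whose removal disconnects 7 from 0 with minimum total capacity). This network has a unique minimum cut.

Min-cut arcs: {(2,7), (3,7), (9,11)} (total capacity 54)

augment #1: 0→1→3→7 push 17
augment #2: 0→4→2→7 push 8
augment #3: 0→1→9→11→7 push 1
augment #4: 0→4→9→11→7 push 20
augment #5: 0→6→1→9→11→7 push 8
max flow = 54; residual-reachable set from 0 gives S-side
cut edges (S→T): {(2,7), (3,7), (9,11)} total cap 54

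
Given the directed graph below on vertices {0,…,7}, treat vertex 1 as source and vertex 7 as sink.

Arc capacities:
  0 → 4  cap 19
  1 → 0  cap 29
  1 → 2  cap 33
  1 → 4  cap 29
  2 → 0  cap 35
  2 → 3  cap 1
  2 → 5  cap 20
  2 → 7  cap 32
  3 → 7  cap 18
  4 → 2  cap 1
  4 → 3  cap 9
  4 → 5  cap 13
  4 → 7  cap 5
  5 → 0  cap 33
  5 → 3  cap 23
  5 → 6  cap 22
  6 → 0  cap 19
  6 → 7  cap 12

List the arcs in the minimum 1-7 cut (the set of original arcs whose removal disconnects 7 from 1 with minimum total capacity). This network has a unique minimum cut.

Min-cut arcs: {(1,2), (4,2), (4,3), (4,5), (4,7)} (total capacity 61)

augment #1: 1→2→7 push 32
augment #2: 1→4→7 push 5
augment #3: 1→2→3→7 push 1
augment #4: 1→4→3→7 push 9
augment #5: 1→4→5→3→7 push 8
augment #6: 1→4→5→6→7 push 5
augment #7: 1→4→2→5→6→7 push 1
max flow = 61; residual-reachable set from 1 gives S-side
cut edges (S→T): {(1,2), (4,2), (4,3), (4,5), (4,7)} total cap 61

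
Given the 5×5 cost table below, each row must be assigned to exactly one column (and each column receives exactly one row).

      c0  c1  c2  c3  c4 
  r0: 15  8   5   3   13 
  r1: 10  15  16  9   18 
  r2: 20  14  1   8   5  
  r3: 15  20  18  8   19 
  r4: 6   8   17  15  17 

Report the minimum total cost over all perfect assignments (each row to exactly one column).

optimal assignment: row0→col2 (cost 5), row1→col0 (cost 10), row2→col4 (cost 5), row3→col3 (cost 8), row4→col1 (cost 8)
total = 5 + 10 + 5 + 8 + 8 = 36

Minimum assignment cost: 36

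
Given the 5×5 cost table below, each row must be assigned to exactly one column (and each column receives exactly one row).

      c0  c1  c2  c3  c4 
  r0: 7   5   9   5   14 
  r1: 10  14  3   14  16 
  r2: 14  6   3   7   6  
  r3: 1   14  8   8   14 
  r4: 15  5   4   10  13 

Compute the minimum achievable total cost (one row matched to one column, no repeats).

Minimum assignment cost: 20

optimal assignment: row0→col3 (cost 5), row1→col2 (cost 3), row2→col4 (cost 6), row3→col0 (cost 1), row4→col1 (cost 5)
total = 5 + 3 + 6 + 1 + 5 = 20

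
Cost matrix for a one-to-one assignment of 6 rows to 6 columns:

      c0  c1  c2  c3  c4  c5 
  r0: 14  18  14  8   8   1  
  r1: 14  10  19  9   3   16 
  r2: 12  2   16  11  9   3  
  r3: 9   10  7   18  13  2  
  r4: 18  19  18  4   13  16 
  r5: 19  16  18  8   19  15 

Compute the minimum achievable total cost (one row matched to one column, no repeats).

Minimum assignment cost: 36

optimal assignment: row0→col5 (cost 1), row1→col4 (cost 3), row2→col1 (cost 2), row3→col2 (cost 7), row4→col3 (cost 4), row5→col0 (cost 19)
total = 1 + 3 + 2 + 7 + 4 + 19 = 36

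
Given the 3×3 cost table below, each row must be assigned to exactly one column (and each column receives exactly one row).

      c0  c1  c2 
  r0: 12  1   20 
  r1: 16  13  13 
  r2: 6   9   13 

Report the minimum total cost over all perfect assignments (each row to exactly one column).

Minimum assignment cost: 20

optimal assignment: row0→col1 (cost 1), row1→col2 (cost 13), row2→col0 (cost 6)
total = 1 + 13 + 6 = 20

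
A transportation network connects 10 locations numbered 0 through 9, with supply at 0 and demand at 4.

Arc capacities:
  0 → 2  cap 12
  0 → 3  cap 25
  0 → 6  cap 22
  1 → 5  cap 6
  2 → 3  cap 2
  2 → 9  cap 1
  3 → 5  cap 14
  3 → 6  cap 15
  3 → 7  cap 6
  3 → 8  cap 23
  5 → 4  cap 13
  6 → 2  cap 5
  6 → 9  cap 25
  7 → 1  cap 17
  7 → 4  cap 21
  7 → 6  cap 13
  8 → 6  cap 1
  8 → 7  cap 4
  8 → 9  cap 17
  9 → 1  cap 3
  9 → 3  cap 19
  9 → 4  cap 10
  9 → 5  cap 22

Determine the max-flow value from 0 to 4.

Maximum flow value: 33

augment #1: 0→2→9→4 bottleneck 1, total now 1
augment #2: 0→3→5→4 bottleneck 13, total now 14
augment #3: 0→3→7→4 bottleneck 6, total now 20
augment #4: 0→6→9→4 bottleneck 9, total now 29
augment #5: 0→3→8→7→4 bottleneck 4, total now 33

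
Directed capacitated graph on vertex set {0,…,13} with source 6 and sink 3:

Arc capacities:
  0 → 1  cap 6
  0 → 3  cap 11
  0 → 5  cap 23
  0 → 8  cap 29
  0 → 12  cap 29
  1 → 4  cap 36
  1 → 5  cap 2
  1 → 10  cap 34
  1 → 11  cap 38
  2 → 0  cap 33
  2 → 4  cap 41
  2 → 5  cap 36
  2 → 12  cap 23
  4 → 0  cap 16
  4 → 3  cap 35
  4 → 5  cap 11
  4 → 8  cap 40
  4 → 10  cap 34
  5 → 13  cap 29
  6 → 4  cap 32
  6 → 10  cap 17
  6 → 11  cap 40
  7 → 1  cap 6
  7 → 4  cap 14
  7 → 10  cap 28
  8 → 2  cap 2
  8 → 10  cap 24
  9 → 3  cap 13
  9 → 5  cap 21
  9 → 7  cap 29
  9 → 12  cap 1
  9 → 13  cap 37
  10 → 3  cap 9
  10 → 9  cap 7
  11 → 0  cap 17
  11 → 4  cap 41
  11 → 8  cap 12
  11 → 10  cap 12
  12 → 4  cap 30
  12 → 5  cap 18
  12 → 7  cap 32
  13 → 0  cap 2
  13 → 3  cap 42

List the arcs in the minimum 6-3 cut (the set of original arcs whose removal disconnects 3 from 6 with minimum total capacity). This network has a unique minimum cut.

augment #1: 6→4→3 push 32
augment #2: 6→10→3 push 9
augment #3: 6→10→9→3 push 7
augment #4: 6→11→0→3 push 11
augment #5: 6→11→4→3 push 3
augment #6: 6→11→0→5→13→3 push 6
augment #7: 6→11→4→5→13→3 push 11
augment #8: 6→11→4→0→5→13→3 push 9
max flow = 88; residual-reachable set from 6 gives S-side
cut edges (S→T): {(6,4), (6,11), (10,3), (10,9)} total cap 88

Min-cut arcs: {(6,4), (6,11), (10,3), (10,9)} (total capacity 88)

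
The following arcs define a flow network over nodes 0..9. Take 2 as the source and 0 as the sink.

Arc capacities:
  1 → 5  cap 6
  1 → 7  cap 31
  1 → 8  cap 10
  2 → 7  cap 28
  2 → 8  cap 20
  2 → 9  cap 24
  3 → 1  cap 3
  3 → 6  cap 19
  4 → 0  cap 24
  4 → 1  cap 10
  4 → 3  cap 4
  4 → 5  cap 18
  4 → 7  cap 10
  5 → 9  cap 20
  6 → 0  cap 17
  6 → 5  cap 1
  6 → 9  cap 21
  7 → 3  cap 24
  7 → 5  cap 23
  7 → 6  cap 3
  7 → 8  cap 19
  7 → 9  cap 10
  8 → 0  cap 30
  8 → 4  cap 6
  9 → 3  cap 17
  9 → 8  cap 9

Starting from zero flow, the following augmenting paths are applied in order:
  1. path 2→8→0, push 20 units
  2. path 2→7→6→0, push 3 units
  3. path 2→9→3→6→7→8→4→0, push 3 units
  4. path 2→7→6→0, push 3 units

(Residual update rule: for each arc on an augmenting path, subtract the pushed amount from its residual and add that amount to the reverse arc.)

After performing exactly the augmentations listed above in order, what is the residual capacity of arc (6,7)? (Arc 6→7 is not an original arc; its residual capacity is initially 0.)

after path 1 (2→8→0, push 20): res(6,7)=0
after path 2 (2→7→6→0, push 3): res(6,7)=3
after path 3 (2→9→3→6→7→8→4→0, push 3): res(6,7)=0
after path 4 (2→7→6→0, push 3): res(6,7)=3

Residual capacity of (6,7): 3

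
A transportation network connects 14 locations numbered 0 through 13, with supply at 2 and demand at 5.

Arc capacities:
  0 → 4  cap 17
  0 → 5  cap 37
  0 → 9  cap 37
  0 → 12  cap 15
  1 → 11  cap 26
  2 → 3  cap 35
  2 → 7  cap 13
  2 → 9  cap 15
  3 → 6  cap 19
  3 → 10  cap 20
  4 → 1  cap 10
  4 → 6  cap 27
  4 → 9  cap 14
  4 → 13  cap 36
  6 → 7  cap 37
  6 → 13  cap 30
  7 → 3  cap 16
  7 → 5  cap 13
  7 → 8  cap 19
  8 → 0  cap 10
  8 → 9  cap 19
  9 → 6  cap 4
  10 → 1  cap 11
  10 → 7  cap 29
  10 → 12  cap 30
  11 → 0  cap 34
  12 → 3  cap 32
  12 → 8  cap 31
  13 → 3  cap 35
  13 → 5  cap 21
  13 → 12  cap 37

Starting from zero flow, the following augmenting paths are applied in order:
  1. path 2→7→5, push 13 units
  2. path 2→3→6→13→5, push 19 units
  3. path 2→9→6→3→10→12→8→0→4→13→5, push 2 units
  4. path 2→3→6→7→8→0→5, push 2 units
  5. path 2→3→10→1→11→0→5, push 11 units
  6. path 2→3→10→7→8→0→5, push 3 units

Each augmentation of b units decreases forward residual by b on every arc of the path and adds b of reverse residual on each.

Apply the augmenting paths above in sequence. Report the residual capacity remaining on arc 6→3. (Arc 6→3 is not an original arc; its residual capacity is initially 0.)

after path 1 (2→7→5, push 13): res(6,3)=0
after path 2 (2→3→6→13→5, push 19): res(6,3)=19
after path 3 (2→9→6→3→10→12→8→0→4→13→5, push 2): res(6,3)=17
after path 4 (2→3→6→7→8→0→5, push 2): res(6,3)=19
after path 5 (2→3→10→1→11→0→5, push 11): res(6,3)=19
after path 6 (2→3→10→7→8→0→5, push 3): res(6,3)=19

Residual capacity of (6,3): 19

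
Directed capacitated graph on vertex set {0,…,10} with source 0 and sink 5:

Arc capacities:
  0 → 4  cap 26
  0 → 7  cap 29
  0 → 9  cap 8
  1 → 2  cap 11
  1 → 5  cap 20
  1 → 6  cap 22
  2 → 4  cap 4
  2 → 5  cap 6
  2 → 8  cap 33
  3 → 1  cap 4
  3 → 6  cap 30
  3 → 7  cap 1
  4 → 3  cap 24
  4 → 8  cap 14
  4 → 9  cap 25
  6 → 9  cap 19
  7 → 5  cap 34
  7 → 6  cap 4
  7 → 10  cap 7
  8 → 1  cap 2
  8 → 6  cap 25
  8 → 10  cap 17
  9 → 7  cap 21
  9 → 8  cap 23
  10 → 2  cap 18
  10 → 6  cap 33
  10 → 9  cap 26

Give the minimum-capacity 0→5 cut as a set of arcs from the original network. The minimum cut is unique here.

Min-cut arcs: {(2,5), (3,1), (7,5), (8,1)} (total capacity 46)

augment #1: 0→7→5 push 29
augment #2: 0→9→7→5 push 5
augment #3: 0→4→3→1→5 push 4
augment #4: 0→4→8→1→5 push 2
augment #5: 0→4→8→10→2→5 push 6
max flow = 46; residual-reachable set from 0 gives S-side
cut edges (S→T): {(2,5), (3,1), (7,5), (8,1)} total cap 46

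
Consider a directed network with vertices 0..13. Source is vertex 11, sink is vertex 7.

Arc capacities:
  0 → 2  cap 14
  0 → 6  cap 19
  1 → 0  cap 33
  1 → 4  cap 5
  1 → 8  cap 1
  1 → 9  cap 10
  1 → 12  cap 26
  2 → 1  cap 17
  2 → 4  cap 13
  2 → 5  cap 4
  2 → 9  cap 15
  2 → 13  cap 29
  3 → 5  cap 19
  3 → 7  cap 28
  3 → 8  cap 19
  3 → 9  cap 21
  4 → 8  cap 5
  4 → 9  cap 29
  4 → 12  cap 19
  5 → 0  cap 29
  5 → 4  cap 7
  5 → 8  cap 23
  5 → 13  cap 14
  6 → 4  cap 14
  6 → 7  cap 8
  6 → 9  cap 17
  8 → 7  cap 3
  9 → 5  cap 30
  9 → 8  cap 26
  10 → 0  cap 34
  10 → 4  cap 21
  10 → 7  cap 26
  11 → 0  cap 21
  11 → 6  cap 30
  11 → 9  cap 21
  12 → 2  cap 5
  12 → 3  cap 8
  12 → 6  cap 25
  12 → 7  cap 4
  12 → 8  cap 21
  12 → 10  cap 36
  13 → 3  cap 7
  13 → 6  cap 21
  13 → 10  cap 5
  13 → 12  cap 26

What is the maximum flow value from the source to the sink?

Maximum flow value: 56

augment #1: 11→6→7 bottleneck 8, total now 8
augment #2: 11→9→8→7 bottleneck 3, total now 11
augment #3: 11→6→4→12→7 bottleneck 4, total now 15
augment #4: 11→0→2→13→3→7 bottleneck 7, total now 22
augment #5: 11→0→2→13→10→7 bottleneck 5, total now 27
augment #6: 11→6→4→12→3→7 bottleneck 8, total now 35
augment #7: 11→6→4→12→10→7 bottleneck 2, total now 37
augment #8: 11→0→2→1→12→10→7 bottleneck 2, total now 39
augment #9: 11→9→5→4→12→10→7 bottleneck 5, total now 44
augment #10: 11→9→5→13→12→10→7 bottleneck 12, total now 56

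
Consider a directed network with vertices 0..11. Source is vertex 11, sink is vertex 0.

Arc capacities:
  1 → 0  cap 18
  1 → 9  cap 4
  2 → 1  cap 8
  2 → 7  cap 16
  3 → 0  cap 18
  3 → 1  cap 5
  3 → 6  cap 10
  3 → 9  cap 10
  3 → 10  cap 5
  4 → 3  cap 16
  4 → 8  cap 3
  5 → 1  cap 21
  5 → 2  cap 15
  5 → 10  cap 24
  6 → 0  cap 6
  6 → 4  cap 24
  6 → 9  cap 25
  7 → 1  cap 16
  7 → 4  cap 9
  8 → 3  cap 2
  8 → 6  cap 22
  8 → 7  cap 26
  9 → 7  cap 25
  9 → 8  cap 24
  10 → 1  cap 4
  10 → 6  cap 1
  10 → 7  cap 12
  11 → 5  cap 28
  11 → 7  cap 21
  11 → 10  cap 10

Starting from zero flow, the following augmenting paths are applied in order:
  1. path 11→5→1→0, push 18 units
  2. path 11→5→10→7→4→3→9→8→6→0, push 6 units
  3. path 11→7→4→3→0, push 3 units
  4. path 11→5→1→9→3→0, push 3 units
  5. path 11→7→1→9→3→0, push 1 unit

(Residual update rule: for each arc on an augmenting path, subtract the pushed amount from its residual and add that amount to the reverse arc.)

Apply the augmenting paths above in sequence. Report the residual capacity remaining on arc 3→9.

Residual capacity of (3,9): 8

after path 1 (11→5→1→0, push 18): res(3,9)=10
after path 2 (11→5→10→7→4→3→9→8→6→0, push 6): res(3,9)=4
after path 3 (11→7→4→3→0, push 3): res(3,9)=4
after path 4 (11→5→1→9→3→0, push 3): res(3,9)=7
after path 5 (11→7→1→9→3→0, push 1): res(3,9)=8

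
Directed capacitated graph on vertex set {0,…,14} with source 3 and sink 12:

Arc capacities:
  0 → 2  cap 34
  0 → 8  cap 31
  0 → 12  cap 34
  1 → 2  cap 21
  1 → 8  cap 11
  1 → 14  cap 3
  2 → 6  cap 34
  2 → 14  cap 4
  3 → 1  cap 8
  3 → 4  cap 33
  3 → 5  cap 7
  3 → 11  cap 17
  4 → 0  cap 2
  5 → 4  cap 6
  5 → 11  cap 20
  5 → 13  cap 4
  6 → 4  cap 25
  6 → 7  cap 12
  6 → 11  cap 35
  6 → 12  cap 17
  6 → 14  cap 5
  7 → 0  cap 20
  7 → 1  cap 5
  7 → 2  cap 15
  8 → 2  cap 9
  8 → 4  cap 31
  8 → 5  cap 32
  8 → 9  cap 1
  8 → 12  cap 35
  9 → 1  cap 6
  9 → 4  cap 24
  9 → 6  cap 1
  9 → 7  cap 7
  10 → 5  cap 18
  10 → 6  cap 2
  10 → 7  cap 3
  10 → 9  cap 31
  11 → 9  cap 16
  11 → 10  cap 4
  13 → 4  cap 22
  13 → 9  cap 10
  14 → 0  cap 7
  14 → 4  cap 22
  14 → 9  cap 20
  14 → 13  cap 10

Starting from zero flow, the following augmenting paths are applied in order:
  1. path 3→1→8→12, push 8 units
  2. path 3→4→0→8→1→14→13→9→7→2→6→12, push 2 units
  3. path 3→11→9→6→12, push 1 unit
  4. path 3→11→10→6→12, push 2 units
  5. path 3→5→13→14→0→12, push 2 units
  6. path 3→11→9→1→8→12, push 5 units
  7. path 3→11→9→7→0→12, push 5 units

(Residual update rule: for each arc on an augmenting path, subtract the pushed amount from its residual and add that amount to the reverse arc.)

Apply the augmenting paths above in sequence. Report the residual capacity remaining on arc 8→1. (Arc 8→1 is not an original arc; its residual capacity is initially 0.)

after path 1 (3→1→8→12, push 8): res(8,1)=8
after path 2 (3→4→0→8→1→14→13→9→7→2→6→12, push 2): res(8,1)=6
after path 3 (3→11→9→6→12, push 1): res(8,1)=6
after path 4 (3→11→10→6→12, push 2): res(8,1)=6
after path 5 (3→5→13→14→0→12, push 2): res(8,1)=6
after path 6 (3→11→9→1→8→12, push 5): res(8,1)=11
after path 7 (3→11→9→7→0→12, push 5): res(8,1)=11

Residual capacity of (8,1): 11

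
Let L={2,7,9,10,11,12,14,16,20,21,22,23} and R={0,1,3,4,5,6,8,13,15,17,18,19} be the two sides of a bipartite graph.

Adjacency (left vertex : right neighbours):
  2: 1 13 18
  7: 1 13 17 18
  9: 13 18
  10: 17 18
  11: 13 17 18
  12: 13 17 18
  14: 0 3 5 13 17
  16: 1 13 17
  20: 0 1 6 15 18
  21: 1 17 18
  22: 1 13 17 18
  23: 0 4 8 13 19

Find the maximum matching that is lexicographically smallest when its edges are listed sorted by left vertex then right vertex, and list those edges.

|M| = 7 (so the lex-smallest maximum matching has 7 edges)
process left vertices in ascending order; for each, take the smallest-labelled available neighbour that still permits 7 edges overall, or leave it unmatched if none does
lex-smallest matching: {2-1, 7-13, 9-18, 10-17, 14-0, 20-6, 23-4}

Lex-smallest maximum matching: {(2,1), (7,13), (9,18), (10,17), (14,0), (20,6), (23,4)}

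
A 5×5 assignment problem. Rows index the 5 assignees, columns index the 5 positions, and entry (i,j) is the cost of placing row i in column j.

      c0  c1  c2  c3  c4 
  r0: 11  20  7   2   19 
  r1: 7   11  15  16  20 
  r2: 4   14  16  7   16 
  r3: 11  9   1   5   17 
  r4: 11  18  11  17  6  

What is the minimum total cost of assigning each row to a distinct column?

optimal assignment: row0→col3 (cost 2), row1→col1 (cost 11), row2→col0 (cost 4), row3→col2 (cost 1), row4→col4 (cost 6)
total = 2 + 11 + 4 + 1 + 6 = 24

Minimum assignment cost: 24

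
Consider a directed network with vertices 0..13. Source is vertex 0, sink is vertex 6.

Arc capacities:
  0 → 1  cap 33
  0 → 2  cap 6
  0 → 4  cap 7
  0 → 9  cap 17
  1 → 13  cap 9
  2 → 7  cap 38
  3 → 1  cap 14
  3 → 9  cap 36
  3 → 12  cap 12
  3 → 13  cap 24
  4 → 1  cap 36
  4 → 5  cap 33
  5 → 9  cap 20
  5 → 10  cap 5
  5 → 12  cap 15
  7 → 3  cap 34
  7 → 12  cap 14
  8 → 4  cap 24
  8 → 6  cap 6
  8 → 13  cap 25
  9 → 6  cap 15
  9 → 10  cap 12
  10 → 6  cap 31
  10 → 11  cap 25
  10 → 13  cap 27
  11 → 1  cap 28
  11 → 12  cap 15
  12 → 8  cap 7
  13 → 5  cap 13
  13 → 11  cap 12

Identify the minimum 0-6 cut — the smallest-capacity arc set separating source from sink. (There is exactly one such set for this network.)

Min-cut arcs: {(5,10), (8,6), (9,6), (9,10)} (total capacity 38)

augment #1: 0→9→6 push 15
augment #2: 0→9→10→6 push 2
augment #3: 0→4→5→10→6 push 5
augment #4: 0→2→7→12→8→6 push 6
augment #5: 0→4→5→9→10→6 push 2
augment #6: 0→1→13→5→9→10→6 push 8
max flow = 38; residual-reachable set from 0 gives S-side
cut edges (S→T): {(5,10), (8,6), (9,6), (9,10)} total cap 38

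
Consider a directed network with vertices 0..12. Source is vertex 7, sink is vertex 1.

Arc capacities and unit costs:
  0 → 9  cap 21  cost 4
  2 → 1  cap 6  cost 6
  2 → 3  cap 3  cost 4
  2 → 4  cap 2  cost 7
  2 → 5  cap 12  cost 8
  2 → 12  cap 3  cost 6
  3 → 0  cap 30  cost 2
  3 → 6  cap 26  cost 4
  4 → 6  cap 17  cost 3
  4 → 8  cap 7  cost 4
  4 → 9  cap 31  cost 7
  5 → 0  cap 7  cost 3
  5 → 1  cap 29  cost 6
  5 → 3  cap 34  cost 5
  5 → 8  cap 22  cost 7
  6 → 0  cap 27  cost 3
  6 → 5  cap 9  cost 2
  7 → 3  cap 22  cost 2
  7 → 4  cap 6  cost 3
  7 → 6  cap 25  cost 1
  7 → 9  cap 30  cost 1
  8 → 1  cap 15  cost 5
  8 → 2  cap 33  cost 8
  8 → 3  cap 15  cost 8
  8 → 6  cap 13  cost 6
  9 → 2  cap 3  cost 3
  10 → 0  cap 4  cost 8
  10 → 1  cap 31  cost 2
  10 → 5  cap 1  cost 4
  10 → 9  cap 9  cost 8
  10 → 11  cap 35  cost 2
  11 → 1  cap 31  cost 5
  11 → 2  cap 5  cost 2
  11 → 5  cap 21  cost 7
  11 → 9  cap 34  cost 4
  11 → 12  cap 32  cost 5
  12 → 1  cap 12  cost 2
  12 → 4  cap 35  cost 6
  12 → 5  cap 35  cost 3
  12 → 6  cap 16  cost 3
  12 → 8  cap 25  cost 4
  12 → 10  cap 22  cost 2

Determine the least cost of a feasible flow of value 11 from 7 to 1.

shortest-cost path #1: 7→6→5→1 push 9 @ unit cost 9 (adds 81)
shortest-cost path #2: 7→9→2→1 push 2 @ unit cost 10 (adds 20)
total cost = 101

Minimum cost for 11 units: 101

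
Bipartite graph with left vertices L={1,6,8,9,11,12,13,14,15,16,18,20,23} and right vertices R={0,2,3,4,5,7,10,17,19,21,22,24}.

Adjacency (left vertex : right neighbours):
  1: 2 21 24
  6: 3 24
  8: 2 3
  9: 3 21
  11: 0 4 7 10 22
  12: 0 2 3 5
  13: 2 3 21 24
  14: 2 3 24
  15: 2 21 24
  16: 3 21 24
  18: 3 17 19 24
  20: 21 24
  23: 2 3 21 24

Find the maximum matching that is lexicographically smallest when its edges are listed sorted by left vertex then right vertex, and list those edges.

Lex-smallest maximum matching: {(1,2), (6,3), (9,21), (11,0), (12,5), (13,24), (18,17)}

|M| = 7 (so the lex-smallest maximum matching has 7 edges)
process left vertices in ascending order; for each, take the smallest-labelled available neighbour that still permits 7 edges overall, or leave it unmatched if none does
lex-smallest matching: {1-2, 6-3, 9-21, 11-0, 12-5, 13-24, 18-17}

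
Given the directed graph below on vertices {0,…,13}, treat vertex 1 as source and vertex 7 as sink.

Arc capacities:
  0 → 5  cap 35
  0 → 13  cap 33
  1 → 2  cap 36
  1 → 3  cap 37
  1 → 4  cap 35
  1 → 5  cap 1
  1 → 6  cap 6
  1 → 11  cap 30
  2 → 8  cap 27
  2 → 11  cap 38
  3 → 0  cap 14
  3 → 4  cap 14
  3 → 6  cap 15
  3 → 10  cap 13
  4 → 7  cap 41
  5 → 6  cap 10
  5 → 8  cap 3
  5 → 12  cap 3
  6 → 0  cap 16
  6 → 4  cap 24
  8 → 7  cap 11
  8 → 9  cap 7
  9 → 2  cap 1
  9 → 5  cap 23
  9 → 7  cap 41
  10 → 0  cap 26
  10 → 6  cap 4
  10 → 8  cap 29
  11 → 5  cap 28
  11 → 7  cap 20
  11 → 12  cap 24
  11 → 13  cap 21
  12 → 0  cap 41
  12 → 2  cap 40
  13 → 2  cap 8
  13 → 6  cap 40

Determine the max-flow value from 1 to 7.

Maximum flow value: 79

augment #1: 1→4→7 bottleneck 35, total now 35
augment #2: 1→11→7 bottleneck 20, total now 55
augment #3: 1→2→8→7 bottleneck 11, total now 66
augment #4: 1→3→4→7 bottleneck 6, total now 72
augment #5: 1→2→8→9→7 bottleneck 7, total now 79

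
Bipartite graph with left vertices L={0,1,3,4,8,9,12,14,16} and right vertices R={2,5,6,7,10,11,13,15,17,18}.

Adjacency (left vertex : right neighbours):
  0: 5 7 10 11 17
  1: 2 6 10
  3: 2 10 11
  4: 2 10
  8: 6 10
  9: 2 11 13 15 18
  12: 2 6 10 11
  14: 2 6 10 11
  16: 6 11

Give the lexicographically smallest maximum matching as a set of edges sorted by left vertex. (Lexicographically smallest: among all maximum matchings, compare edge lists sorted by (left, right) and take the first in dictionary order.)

Lex-smallest maximum matching: {(0,5), (1,2), (3,10), (8,6), (9,13), (12,11)}

|M| = 6 (so the lex-smallest maximum matching has 6 edges)
process left vertices in ascending order; for each, take the smallest-labelled available neighbour that still permits 6 edges overall, or leave it unmatched if none does
lex-smallest matching: {0-5, 1-2, 3-10, 8-6, 9-13, 12-11}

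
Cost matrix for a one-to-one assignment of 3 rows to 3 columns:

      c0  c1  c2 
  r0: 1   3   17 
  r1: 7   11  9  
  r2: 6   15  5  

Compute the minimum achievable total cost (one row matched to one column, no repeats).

optimal assignment: row0→col1 (cost 3), row1→col0 (cost 7), row2→col2 (cost 5)
total = 3 + 7 + 5 = 15

Minimum assignment cost: 15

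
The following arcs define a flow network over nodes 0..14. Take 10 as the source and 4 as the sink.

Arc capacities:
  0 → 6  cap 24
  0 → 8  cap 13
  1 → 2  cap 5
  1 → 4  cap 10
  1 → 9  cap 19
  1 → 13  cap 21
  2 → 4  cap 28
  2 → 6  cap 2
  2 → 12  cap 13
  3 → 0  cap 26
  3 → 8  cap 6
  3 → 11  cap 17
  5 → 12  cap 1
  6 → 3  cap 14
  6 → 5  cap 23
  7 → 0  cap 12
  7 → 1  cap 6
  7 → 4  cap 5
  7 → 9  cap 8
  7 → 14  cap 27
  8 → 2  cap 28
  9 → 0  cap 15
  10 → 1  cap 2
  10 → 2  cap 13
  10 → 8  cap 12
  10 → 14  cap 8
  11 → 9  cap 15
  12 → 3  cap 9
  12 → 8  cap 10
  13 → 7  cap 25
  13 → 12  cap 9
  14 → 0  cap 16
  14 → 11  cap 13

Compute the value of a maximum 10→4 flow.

Maximum flow value: 30

augment #1: 10→1→4 bottleneck 2, total now 2
augment #2: 10→2→4 bottleneck 13, total now 15
augment #3: 10→8→2→4 bottleneck 12, total now 27
augment #4: 10→14→0→8→2→4 bottleneck 3, total now 30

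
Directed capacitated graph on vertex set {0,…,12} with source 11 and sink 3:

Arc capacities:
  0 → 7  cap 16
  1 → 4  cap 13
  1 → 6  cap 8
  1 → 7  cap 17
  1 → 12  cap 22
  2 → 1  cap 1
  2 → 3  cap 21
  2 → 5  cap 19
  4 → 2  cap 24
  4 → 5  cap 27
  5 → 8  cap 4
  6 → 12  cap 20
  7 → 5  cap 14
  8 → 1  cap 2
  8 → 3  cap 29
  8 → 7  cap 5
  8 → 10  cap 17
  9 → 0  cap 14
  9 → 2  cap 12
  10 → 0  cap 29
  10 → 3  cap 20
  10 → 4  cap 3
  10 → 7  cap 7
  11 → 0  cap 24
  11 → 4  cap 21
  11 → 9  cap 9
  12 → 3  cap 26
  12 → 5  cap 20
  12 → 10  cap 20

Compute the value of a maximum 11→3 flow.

augment #1: 11→4→2→3 bottleneck 21, total now 21
augment #2: 11→0→7→5→8→3 bottleneck 4, total now 25
augment #3: 11→9→2→1→12→3 bottleneck 1, total now 26

Maximum flow value: 26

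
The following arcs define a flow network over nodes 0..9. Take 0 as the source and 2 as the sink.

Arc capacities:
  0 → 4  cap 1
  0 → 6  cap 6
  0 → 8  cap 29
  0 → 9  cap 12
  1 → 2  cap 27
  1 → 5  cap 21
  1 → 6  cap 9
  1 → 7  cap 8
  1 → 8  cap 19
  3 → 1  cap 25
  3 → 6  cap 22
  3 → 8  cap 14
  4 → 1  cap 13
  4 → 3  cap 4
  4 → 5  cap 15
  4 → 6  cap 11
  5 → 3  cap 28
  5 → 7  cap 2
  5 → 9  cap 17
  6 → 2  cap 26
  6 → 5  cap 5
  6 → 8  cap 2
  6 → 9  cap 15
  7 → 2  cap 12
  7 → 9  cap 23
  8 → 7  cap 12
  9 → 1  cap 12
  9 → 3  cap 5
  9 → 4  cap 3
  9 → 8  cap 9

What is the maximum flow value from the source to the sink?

augment #1: 0→6→2 bottleneck 6, total now 6
augment #2: 0→4→1→2 bottleneck 1, total now 7
augment #3: 0→8→7→2 bottleneck 12, total now 19
augment #4: 0→9→1→2 bottleneck 12, total now 31

Maximum flow value: 31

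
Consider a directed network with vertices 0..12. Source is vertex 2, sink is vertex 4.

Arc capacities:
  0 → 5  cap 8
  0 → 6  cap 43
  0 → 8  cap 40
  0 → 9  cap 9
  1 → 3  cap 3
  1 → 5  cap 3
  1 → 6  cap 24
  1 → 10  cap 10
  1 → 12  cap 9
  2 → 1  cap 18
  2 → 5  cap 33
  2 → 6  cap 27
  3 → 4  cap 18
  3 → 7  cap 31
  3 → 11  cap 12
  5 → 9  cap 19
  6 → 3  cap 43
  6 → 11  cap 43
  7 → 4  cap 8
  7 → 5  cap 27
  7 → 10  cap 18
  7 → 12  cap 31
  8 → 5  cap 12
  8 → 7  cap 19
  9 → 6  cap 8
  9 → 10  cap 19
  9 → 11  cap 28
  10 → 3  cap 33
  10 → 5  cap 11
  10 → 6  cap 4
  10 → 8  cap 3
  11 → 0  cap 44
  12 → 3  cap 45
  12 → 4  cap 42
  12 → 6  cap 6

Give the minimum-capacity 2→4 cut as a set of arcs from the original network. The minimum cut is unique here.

Min-cut arcs: {(2,1), (2,6), (5,9)} (total capacity 64)

augment #1: 2→1→3→4 push 3
augment #2: 2→1→12→4 push 9
augment #3: 2→6→3→4 push 15
augment #4: 2→6→3→7→4 push 8
augment #5: 2→6→3→7→12→4 push 4
augment #6: 2→1→6→3→7→12→4 push 6
augment #7: 2→5→9→6→3→7→12→4 push 8
augment #8: 2→5→9→10→3→7→12→4 push 5
augment #9: 2→5→9→10→8→7→12→4 push 3
augment #10: 2→5→9→11→0→8→7→12→4 push 3
max flow = 64; residual-reachable set from 2 gives S-side
cut edges (S→T): {(2,1), (2,6), (5,9)} total cap 64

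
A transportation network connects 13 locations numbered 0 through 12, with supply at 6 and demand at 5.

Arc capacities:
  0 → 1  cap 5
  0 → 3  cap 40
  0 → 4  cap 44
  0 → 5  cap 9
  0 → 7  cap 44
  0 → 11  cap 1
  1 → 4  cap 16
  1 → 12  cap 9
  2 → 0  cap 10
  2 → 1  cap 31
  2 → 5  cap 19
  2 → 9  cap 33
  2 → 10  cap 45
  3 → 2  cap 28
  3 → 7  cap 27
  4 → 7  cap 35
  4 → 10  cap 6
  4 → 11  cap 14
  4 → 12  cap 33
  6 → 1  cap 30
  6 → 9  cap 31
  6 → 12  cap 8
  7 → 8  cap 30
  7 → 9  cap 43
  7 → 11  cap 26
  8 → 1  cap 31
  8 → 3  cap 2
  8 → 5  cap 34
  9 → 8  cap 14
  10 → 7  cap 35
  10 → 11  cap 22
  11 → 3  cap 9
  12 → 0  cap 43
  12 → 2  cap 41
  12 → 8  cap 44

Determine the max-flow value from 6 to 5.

augment #1: 6→9→8→5 bottleneck 14, total now 14
augment #2: 6→12→0→5 bottleneck 8, total now 22
augment #3: 6→1→12→0→5 bottleneck 1, total now 23
augment #4: 6→1→12→2→5 bottleneck 8, total now 31
augment #5: 6→1→4→7→8→5 bottleneck 16, total now 47

Maximum flow value: 47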